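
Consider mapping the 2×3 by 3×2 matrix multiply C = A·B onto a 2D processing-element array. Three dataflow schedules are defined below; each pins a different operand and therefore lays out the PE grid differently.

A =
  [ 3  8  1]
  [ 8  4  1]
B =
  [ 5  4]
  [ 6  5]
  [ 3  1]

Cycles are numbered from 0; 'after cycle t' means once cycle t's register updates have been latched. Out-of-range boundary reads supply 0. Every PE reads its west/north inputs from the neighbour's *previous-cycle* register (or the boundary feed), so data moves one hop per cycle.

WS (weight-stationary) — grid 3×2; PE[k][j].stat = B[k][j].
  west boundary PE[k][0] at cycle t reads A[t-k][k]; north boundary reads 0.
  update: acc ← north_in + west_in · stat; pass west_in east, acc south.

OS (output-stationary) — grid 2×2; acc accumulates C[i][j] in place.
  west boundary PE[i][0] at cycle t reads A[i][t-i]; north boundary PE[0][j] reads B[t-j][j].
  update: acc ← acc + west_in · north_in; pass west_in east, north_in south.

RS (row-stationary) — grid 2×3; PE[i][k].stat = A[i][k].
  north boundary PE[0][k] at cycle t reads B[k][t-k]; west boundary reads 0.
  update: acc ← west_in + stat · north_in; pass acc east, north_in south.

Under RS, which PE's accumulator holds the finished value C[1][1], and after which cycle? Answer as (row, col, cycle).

RS — PE[1][2] is where C[1][1] collects:
  cycle 0: PE[1][2] → acc 0, east 0, south 0
  cycle 1: PE[1][2] → acc 0, east 0, south 0
  cycle 2: PE[1][2] → acc 0, east 0, south 0
  cycle 3: PE[1][2] → acc 67, east 67, south 3
  cycle 4: PE[1][2] → acc 53, east 53, south 1

(row, col, cycle) = (1, 2, 4)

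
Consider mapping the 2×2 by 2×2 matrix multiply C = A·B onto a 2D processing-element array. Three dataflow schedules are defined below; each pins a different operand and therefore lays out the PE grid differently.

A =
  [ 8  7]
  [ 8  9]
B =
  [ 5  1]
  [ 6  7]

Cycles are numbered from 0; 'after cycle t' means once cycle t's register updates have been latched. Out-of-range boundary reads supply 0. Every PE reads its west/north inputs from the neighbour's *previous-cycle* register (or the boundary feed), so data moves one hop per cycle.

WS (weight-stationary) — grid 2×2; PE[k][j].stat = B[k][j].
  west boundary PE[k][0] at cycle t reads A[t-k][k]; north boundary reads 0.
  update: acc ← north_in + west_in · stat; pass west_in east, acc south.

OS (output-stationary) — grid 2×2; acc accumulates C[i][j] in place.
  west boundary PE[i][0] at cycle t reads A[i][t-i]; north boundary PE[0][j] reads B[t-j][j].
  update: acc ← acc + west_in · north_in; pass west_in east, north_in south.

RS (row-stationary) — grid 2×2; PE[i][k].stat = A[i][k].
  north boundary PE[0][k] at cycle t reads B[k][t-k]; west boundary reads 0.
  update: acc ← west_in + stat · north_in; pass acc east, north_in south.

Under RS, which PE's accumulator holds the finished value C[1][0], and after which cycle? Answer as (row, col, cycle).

Under RS, C[1][0] lands at PE[1][1]:
  @0  [1,1]  acc 0  |  →0  ↓0
  @1  [1,1]  acc 0  |  →0  ↓0
  @2  [1,1]  acc 94  |  →94  ↓6

(row, col, cycle) = (1, 1, 2)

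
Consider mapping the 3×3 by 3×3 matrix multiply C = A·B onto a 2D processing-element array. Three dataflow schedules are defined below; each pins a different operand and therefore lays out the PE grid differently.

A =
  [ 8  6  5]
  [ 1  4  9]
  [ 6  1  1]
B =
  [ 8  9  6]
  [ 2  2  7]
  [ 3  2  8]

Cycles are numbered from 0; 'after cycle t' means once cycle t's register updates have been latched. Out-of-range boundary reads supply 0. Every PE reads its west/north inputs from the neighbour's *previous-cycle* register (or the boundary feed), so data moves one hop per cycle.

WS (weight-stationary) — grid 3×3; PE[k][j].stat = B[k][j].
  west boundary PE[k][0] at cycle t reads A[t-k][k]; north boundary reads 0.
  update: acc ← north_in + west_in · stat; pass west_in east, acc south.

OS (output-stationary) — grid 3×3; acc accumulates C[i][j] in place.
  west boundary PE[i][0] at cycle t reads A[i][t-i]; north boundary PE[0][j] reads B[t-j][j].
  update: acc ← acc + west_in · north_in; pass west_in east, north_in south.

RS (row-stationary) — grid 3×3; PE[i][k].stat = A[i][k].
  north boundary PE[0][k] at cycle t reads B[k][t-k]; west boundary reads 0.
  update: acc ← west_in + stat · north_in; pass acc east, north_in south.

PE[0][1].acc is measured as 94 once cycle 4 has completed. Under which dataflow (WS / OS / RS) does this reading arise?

dataflow = OS

Under WS (3×3), PE[0][1]:
  0: (0,1).acc=0  regs=<0,0>
  1: (0,1).acc=72  regs=<8,72>
  2: (0,1).acc=9  regs=<1,9>
  3: (0,1).acc=54  regs=<6,54>
  4: (0,1).acc=0  regs=<0,0>
Under OS (3×3), PE[0][1]:
  0: (0,1).acc=0  regs=<0,0>
  1: (0,1).acc=72  regs=<8,9>
  2: (0,1).acc=84  regs=<6,2>
  3: (0,1).acc=94  regs=<5,2>
  4: (0,1).acc=94  regs=<0,0>
Under RS (3×3), PE[0][1]:
  0: (0,1).acc=0  regs=<0,0>
  1: (0,1).acc=76  regs=<76,2>
  2: (0,1).acc=84  regs=<84,2>
  3: (0,1).acc=90  regs=<90,7>
  4: (0,1).acc=0  regs=<0,0>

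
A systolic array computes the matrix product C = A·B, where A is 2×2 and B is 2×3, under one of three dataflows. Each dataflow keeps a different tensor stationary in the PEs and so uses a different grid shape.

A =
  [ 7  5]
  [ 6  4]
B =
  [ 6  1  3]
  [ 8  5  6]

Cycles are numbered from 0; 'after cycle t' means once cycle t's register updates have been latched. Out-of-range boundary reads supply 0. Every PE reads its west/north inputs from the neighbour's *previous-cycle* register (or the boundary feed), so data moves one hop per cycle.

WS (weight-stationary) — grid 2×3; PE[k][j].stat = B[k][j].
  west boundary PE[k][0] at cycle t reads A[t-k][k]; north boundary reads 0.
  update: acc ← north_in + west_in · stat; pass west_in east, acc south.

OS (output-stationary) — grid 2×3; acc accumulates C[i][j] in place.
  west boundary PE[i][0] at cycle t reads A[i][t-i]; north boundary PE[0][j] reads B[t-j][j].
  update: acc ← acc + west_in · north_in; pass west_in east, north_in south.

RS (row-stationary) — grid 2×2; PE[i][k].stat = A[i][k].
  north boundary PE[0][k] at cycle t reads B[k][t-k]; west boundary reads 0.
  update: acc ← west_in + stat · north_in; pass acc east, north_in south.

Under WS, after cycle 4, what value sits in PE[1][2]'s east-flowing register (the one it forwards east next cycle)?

register = 4

Tracing WS — 2×3 array, target PE[1][2]:
  @0  [0,2]  acc 0  |  →0  ↓0
  @0  [1,1]  acc 0  |  →0  ↓0
  @0  [1,2]  acc 0  |  →0  ↓0
  @1  [0,2]  acc 0  |  →0  ↓0
  @1  [1,1]  acc 0  |  →0  ↓0
  @1  [1,2]  acc 0  |  →0  ↓0
  @2  [0,2]  acc 21  |  →7  ↓21
  @2  [1,1]  acc 32  |  →5  ↓32
  @2  [1,2]  acc 0  |  →0  ↓0
  @3  [0,2]  acc 18  |  →6  ↓18
  @3  [1,1]  acc 26  |  →4  ↓26
  @3  [1,2]  acc 51  |  →5  ↓51
  @4  [0,2]  acc 0  |  →0  ↓0
  @4  [1,1]  acc 0  |  →0  ↓0
  @4  [1,2]  acc 42  |  →4  ↓42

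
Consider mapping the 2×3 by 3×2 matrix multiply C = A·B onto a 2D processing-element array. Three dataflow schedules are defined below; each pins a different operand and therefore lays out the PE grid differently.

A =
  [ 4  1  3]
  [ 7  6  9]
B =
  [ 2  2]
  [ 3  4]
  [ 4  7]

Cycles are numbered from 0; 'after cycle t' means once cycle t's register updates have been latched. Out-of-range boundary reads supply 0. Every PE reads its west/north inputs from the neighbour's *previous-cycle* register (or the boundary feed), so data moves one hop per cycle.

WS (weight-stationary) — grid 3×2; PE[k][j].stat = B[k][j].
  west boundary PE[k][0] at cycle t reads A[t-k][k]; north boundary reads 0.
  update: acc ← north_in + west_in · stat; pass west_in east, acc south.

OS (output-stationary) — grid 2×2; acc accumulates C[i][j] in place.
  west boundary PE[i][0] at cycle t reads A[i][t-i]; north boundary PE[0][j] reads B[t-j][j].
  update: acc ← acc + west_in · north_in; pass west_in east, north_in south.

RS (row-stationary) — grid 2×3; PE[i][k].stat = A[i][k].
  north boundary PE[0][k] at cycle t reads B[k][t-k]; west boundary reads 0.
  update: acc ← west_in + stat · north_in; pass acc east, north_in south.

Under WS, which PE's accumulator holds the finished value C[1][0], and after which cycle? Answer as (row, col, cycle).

(row, col, cycle) = (2, 0, 3)

WS — PE[2][0] is where C[1][0] collects:
  c0 r2c0: 0 / 0 / 0
  c1 r2c0: 0 / 0 / 0
  c2 r2c0: 23 / 3 / 23
  c3 r2c0: 68 / 9 / 68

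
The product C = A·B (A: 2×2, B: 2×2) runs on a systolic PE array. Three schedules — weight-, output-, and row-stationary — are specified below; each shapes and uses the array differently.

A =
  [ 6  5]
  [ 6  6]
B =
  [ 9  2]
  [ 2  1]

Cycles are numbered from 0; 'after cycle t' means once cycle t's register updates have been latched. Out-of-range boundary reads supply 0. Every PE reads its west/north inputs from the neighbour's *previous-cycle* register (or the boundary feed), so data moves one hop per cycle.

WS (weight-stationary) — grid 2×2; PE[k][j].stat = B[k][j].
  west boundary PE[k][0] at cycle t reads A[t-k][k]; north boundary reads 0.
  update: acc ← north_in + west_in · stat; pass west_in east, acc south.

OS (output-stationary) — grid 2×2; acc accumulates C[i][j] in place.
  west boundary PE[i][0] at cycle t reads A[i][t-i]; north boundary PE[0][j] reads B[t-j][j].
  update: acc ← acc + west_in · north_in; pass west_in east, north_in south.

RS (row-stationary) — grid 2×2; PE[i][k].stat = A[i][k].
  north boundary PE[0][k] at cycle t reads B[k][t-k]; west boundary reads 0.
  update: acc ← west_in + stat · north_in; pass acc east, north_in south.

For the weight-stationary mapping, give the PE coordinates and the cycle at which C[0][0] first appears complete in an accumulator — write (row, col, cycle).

(row, col, cycle) = (1, 0, 1)

WS: C[0][0] accumulates in PE[1][0]:
  [0] (1,0) acc=0 (h:0 v:0)
  [1] (1,0) acc=64 (h:5 v:64)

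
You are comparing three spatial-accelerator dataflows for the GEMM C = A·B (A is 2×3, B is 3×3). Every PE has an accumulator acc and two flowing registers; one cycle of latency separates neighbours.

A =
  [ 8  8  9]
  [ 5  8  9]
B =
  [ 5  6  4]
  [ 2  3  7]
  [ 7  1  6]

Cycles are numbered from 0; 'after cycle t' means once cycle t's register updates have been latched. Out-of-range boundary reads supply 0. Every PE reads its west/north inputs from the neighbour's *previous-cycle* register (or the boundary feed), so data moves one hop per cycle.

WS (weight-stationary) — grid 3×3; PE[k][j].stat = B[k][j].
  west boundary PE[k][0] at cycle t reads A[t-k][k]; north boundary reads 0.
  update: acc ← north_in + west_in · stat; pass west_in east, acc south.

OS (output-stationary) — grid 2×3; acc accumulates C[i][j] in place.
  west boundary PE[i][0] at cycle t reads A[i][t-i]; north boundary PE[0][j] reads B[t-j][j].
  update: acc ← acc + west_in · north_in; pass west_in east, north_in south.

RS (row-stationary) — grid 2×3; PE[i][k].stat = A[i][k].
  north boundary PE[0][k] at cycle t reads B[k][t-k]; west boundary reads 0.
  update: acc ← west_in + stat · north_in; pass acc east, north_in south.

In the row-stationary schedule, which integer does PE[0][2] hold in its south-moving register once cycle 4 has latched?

RS 2×3: PE[0][2] cycle-by-cycle (with neighbour feeds):
  [0] (0,1) acc=0 (h:0 v:0)
  [0] (0,2) acc=0 (h:0 v:0)
  [1] (0,1) acc=56 (h:56 v:2)
  [1] (0,2) acc=0 (h:0 v:0)
  [2] (0,1) acc=72 (h:72 v:3)
  [2] (0,2) acc=119 (h:119 v:7)
  [3] (0,1) acc=88 (h:88 v:7)
  [3] (0,2) acc=81 (h:81 v:1)
  [4] (0,1) acc=0 (h:0 v:0)
  [4] (0,2) acc=142 (h:142 v:6)

register = 6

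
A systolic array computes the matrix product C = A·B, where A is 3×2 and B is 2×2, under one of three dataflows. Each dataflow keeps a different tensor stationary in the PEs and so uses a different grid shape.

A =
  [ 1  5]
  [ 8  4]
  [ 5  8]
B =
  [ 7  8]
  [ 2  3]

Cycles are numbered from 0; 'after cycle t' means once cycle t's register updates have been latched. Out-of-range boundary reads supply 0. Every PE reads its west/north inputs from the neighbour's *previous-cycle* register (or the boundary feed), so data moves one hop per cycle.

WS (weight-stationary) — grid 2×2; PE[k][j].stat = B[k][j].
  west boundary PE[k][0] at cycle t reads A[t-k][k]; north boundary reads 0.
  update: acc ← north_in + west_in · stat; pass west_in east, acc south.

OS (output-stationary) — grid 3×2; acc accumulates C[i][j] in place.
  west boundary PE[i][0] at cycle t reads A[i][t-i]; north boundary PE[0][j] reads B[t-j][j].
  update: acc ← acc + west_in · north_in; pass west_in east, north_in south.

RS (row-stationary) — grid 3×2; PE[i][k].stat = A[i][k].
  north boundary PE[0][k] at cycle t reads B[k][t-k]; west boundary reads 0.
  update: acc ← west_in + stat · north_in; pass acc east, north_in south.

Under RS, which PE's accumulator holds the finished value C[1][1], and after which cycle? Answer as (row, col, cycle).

RS — PE[1][1] is where C[1][1] collects:
  t=0 PE[1][1]: acc=0 h=0 v=0
  t=1 PE[1][1]: acc=0 h=0 v=0
  t=2 PE[1][1]: acc=64 h=64 v=2
  t=3 PE[1][1]: acc=76 h=76 v=3

(row, col, cycle) = (1, 1, 3)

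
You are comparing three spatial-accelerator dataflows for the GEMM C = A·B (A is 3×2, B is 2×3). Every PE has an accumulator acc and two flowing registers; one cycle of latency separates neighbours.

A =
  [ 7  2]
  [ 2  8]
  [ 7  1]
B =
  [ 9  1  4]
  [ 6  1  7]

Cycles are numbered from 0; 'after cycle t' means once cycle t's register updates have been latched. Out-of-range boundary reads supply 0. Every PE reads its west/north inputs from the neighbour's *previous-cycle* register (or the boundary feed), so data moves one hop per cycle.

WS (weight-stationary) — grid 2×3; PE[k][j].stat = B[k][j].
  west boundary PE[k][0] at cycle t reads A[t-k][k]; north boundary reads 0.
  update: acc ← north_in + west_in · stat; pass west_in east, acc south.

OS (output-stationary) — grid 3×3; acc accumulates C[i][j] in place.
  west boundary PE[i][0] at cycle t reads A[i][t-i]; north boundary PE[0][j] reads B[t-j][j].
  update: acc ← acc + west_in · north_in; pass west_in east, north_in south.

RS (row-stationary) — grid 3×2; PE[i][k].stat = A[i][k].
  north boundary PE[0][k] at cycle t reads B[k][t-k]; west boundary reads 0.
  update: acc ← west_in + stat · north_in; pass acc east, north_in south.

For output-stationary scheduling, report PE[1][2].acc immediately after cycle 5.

OS on a 3×3 grid — tracing PE[1][2] and its feeders:
  cycle 0: PE[0][2] → acc 0, east 0, south 0
  cycle 0: PE[1][1] → acc 0, east 0, south 0
  cycle 0: PE[1][2] → acc 0, east 0, south 0
  cycle 1: PE[0][2] → acc 0, east 0, south 0
  cycle 1: PE[1][1] → acc 0, east 0, south 0
  cycle 1: PE[1][2] → acc 0, east 0, south 0
  cycle 2: PE[0][2] → acc 28, east 7, south 4
  cycle 2: PE[1][1] → acc 2, east 2, south 1
  cycle 2: PE[1][2] → acc 0, east 0, south 0
  cycle 3: PE[0][2] → acc 42, east 2, south 7
  cycle 3: PE[1][1] → acc 10, east 8, south 1
  cycle 3: PE[1][2] → acc 8, east 2, south 4
  cycle 4: PE[0][2] → acc 42, east 0, south 0
  cycle 4: PE[1][1] → acc 10, east 0, south 0
  cycle 4: PE[1][2] → acc 64, east 8, south 7
  cycle 5: PE[0][2] → acc 42, east 0, south 0
  cycle 5: PE[1][1] → acc 10, east 0, south 0
  cycle 5: PE[1][2] → acc 64, east 0, south 0

PE[1][2].acc = 64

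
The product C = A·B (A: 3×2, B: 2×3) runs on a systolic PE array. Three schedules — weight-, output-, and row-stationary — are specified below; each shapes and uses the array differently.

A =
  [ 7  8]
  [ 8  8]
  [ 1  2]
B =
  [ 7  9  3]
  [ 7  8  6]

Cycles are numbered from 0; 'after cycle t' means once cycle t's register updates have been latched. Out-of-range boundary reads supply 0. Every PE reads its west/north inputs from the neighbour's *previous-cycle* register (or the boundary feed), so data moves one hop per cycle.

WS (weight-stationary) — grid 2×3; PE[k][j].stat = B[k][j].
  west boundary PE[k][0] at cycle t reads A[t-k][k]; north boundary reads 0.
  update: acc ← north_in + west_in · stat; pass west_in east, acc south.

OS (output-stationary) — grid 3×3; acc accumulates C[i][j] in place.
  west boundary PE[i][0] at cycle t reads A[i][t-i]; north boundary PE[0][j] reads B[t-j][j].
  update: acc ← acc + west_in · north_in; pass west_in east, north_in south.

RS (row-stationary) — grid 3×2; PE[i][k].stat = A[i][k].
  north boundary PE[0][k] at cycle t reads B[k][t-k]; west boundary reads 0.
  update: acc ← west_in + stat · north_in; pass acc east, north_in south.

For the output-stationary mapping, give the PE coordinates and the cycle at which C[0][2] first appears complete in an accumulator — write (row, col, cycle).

OS — PE[0][2] is where C[0][2] collects:
  0: (0,2).acc=0  regs=<0,0>
  1: (0,2).acc=0  regs=<0,0>
  2: (0,2).acc=21  regs=<7,3>
  3: (0,2).acc=69  regs=<8,6>

(row, col, cycle) = (0, 2, 3)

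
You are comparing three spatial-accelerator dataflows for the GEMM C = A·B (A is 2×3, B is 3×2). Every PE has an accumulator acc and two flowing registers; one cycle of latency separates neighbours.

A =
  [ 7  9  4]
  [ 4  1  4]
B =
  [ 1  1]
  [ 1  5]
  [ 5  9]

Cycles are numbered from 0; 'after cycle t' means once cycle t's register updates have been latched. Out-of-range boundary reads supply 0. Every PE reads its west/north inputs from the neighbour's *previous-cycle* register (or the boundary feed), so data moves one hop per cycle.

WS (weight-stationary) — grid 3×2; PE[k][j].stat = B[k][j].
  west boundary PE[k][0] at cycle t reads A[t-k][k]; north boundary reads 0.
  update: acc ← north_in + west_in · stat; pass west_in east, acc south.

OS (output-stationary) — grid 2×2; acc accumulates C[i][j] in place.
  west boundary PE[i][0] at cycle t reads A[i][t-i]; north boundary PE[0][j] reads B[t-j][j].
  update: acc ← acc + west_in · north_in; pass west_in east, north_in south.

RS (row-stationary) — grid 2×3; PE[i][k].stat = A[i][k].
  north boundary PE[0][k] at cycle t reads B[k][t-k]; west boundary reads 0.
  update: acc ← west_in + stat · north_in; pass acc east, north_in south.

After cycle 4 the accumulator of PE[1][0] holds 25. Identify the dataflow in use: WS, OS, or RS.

WS (3×2 grid), PE[1][0]:
  0: (1,0).acc=0  regs=<0,0>
  1: (1,0).acc=16  regs=<9,16>
  2: (1,0).acc=5  regs=<1,5>
  3: (1,0).acc=0  regs=<0,0>
  4: (1,0).acc=0  regs=<0,0>
OS (2×2 grid), PE[1][0]:
  0: (1,0).acc=0  regs=<0,0>
  1: (1,0).acc=4  regs=<4,1>
  2: (1,0).acc=5  regs=<1,1>
  3: (1,0).acc=25  regs=<4,5>
  4: (1,0).acc=25  regs=<0,0>
RS (2×3 grid), PE[1][0]:
  0: (1,0).acc=0  regs=<0,0>
  1: (1,0).acc=4  regs=<4,1>
  2: (1,0).acc=4  regs=<4,1>
  3: (1,0).acc=0  regs=<0,0>
  4: (1,0).acc=0  regs=<0,0>

dataflow = OS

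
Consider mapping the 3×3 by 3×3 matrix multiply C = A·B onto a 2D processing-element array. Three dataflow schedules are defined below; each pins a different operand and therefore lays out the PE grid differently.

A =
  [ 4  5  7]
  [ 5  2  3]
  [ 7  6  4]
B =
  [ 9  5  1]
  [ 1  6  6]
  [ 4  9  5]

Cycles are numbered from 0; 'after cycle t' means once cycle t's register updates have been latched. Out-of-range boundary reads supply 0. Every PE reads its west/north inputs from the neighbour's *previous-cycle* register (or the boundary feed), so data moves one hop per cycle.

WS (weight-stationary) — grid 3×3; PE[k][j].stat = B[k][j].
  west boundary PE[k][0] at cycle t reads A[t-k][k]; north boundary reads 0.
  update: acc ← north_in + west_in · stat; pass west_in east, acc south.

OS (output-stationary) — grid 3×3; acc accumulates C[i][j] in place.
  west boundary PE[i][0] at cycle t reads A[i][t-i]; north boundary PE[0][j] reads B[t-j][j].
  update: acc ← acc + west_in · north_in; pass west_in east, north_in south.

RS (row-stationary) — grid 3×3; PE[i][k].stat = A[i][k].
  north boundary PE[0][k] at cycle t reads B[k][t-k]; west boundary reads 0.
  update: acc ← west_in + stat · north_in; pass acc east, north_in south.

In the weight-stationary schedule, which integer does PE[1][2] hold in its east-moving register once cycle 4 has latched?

Tracing WS — 3×3 array, target PE[1][2]:
  [0] (0,2) acc=0 (h:0 v:0)
  [0] (1,1) acc=0 (h:0 v:0)
  [0] (1,2) acc=0 (h:0 v:0)
  [1] (0,2) acc=0 (h:0 v:0)
  [1] (1,1) acc=0 (h:0 v:0)
  [1] (1,2) acc=0 (h:0 v:0)
  [2] (0,2) acc=4 (h:4 v:4)
  [2] (1,1) acc=50 (h:5 v:50)
  [2] (1,2) acc=0 (h:0 v:0)
  [3] (0,2) acc=5 (h:5 v:5)
  [3] (1,1) acc=37 (h:2 v:37)
  [3] (1,2) acc=34 (h:5 v:34)
  [4] (0,2) acc=7 (h:7 v:7)
  [4] (1,1) acc=71 (h:6 v:71)
  [4] (1,2) acc=17 (h:2 v:17)

register = 2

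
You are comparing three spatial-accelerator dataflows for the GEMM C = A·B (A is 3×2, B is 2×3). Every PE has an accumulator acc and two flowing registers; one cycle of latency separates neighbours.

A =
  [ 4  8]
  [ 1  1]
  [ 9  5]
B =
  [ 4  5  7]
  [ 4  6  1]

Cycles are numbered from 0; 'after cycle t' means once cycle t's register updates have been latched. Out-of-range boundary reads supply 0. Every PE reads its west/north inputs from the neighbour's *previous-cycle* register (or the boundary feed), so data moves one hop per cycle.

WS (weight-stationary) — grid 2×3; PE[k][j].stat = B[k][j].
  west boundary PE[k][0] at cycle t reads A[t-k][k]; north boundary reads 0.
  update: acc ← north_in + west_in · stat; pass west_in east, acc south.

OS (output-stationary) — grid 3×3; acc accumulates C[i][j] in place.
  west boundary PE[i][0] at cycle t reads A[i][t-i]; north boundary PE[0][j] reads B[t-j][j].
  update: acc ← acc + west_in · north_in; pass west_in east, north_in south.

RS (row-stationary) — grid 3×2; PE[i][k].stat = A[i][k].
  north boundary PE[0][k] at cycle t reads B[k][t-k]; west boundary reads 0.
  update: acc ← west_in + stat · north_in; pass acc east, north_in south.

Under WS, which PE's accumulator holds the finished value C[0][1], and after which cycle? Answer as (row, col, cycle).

(row, col, cycle) = (1, 1, 2)

Under WS, C[0][1] lands at PE[1][1]:
  t=0 PE[1][1]: acc=0 h=0 v=0
  t=1 PE[1][1]: acc=0 h=0 v=0
  t=2 PE[1][1]: acc=68 h=8 v=68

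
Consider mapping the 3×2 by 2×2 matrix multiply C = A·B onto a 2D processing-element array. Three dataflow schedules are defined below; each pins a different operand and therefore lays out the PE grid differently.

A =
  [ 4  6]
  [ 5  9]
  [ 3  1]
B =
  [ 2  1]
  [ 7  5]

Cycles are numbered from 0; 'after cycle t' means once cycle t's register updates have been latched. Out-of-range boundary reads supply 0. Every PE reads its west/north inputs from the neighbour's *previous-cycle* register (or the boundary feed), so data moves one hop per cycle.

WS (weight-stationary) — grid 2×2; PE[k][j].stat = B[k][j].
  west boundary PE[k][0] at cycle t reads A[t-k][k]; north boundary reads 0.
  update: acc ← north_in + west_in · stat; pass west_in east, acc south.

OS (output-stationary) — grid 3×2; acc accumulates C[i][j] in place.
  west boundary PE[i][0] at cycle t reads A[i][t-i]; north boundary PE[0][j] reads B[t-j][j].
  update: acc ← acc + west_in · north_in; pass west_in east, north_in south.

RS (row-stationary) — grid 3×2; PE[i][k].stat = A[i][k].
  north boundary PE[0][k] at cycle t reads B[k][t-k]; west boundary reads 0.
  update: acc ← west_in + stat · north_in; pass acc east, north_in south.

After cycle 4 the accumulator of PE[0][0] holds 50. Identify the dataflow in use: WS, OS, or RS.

WS (2×2 grid), PE[0][0]:
  0: (0,0).acc=8  regs=<4,8>
  1: (0,0).acc=10  regs=<5,10>
  2: (0,0).acc=6  regs=<3,6>
  3: (0,0).acc=0  regs=<0,0>
  4: (0,0).acc=0  regs=<0,0>
OS (3×2 grid), PE[0][0]:
  0: (0,0).acc=8  regs=<4,2>
  1: (0,0).acc=50  regs=<6,7>
  2: (0,0).acc=50  regs=<0,0>
  3: (0,0).acc=50  regs=<0,0>
  4: (0,0).acc=50  regs=<0,0>
RS (3×2 grid), PE[0][0]:
  0: (0,0).acc=8  regs=<8,2>
  1: (0,0).acc=4  regs=<4,1>
  2: (0,0).acc=0  regs=<0,0>
  3: (0,0).acc=0  regs=<0,0>
  4: (0,0).acc=0  regs=<0,0>

dataflow = OS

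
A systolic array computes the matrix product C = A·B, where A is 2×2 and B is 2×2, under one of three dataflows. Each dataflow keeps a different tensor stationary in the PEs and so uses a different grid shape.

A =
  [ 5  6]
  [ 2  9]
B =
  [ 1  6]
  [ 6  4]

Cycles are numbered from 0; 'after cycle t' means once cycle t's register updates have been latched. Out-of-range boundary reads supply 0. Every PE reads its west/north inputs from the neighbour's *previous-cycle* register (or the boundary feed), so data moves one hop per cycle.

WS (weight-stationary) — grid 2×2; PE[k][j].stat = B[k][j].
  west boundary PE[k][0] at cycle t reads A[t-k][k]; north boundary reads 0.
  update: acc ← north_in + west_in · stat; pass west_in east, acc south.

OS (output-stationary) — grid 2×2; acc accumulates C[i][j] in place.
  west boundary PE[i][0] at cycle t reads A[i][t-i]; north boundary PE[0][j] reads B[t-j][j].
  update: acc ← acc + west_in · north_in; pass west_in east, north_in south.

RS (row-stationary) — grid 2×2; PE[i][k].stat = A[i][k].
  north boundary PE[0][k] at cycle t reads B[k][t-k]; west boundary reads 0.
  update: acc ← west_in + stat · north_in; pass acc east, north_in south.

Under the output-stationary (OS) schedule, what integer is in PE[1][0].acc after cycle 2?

OS on a 2×2 grid — tracing PE[1][0] and its feeders:
  step 0 · PE0,0: acc=5; fwd→5 fwd↓1
  step 0 · PE1,0: acc=0; fwd→0 fwd↓0
  step 1 · PE0,0: acc=41; fwd→6 fwd↓6
  step 1 · PE1,0: acc=2; fwd→2 fwd↓1
  step 2 · PE0,0: acc=41; fwd→0 fwd↓0
  step 2 · PE1,0: acc=56; fwd→9 fwd↓6

PE[1][0].acc = 56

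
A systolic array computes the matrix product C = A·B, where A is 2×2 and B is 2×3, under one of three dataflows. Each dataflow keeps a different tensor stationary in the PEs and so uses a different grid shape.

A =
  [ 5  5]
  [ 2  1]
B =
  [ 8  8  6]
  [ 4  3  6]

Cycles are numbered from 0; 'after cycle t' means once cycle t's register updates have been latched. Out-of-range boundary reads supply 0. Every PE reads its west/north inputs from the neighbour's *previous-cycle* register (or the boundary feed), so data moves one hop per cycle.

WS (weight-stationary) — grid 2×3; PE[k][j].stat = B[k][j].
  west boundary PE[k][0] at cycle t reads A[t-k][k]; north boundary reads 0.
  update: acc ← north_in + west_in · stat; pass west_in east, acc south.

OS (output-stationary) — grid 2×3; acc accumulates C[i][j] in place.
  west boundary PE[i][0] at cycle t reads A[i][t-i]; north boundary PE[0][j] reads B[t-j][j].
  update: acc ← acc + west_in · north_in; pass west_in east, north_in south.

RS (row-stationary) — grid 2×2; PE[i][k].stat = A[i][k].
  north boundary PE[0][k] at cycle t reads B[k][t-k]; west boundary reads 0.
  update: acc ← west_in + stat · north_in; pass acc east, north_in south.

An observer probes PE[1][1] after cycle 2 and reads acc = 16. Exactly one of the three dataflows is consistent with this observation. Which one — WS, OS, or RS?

dataflow = OS

WS (2×3 grid), PE[1][1]:
  after 0 — PE[1][1] acc=0, pass-E 0, pass-S 0
  after 1 — PE[1][1] acc=0, pass-E 0, pass-S 0
  after 2 — PE[1][1] acc=55, pass-E 5, pass-S 55
OS (2×3 grid), PE[1][1]:
  after 0 — PE[1][1] acc=0, pass-E 0, pass-S 0
  after 1 — PE[1][1] acc=0, pass-E 0, pass-S 0
  after 2 — PE[1][1] acc=16, pass-E 2, pass-S 8
RS (2×2 grid), PE[1][1]:
  after 0 — PE[1][1] acc=0, pass-E 0, pass-S 0
  after 1 — PE[1][1] acc=0, pass-E 0, pass-S 0
  after 2 — PE[1][1] acc=20, pass-E 20, pass-S 4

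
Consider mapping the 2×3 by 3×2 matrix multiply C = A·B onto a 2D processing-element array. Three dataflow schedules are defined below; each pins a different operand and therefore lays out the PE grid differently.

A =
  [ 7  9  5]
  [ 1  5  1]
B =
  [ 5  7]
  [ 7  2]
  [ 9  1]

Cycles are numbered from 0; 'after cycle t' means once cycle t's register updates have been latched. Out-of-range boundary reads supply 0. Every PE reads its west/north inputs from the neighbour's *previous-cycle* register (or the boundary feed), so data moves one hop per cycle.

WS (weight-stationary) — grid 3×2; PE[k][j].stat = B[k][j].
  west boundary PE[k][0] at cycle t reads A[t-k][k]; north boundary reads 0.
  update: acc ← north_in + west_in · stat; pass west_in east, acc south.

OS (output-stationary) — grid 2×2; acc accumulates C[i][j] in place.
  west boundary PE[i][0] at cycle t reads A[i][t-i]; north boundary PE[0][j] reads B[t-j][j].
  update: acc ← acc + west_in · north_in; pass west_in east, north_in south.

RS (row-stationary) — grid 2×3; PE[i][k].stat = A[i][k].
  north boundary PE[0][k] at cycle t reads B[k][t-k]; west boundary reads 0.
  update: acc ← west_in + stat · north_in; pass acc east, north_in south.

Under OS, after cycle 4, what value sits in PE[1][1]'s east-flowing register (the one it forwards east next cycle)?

register = 1

OS on a 2×2 grid — tracing PE[1][1] and its feeders:
  0: (0,1).acc=0  regs=<0,0>
  0: (1,0).acc=0  regs=<0,0>
  0: (1,1).acc=0  regs=<0,0>
  1: (0,1).acc=49  regs=<7,7>
  1: (1,0).acc=5  regs=<1,5>
  1: (1,1).acc=0  regs=<0,0>
  2: (0,1).acc=67  regs=<9,2>
  2: (1,0).acc=40  regs=<5,7>
  2: (1,1).acc=7  regs=<1,7>
  3: (0,1).acc=72  regs=<5,1>
  3: (1,0).acc=49  regs=<1,9>
  3: (1,1).acc=17  regs=<5,2>
  4: (0,1).acc=72  regs=<0,0>
  4: (1,0).acc=49  regs=<0,0>
  4: (1,1).acc=18  regs=<1,1>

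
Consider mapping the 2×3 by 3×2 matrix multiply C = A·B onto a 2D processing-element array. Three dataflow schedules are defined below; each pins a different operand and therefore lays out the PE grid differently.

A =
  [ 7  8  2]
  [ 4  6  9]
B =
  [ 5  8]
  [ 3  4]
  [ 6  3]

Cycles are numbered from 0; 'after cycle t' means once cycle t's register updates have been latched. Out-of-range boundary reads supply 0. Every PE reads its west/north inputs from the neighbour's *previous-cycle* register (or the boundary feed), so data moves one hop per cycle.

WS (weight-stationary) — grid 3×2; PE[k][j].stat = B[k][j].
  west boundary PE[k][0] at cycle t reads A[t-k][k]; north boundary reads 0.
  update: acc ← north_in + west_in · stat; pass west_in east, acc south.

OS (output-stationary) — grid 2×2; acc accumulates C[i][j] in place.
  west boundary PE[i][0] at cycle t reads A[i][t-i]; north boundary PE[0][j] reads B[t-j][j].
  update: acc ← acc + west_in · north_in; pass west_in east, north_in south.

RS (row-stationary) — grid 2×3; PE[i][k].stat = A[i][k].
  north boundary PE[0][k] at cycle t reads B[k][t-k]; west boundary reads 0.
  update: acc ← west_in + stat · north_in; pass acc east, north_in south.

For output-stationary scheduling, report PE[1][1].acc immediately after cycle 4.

OS on a 2×2 grid — tracing PE[1][1] and its feeders:
  t=0 PE[0][1]: acc=0 h=0 v=0
  t=0 PE[1][0]: acc=0 h=0 v=0
  t=0 PE[1][1]: acc=0 h=0 v=0
  t=1 PE[0][1]: acc=56 h=7 v=8
  t=1 PE[1][0]: acc=20 h=4 v=5
  t=1 PE[1][1]: acc=0 h=0 v=0
  t=2 PE[0][1]: acc=88 h=8 v=4
  t=2 PE[1][0]: acc=38 h=6 v=3
  t=2 PE[1][1]: acc=32 h=4 v=8
  t=3 PE[0][1]: acc=94 h=2 v=3
  t=3 PE[1][0]: acc=92 h=9 v=6
  t=3 PE[1][1]: acc=56 h=6 v=4
  t=4 PE[0][1]: acc=94 h=0 v=0
  t=4 PE[1][0]: acc=92 h=0 v=0
  t=4 PE[1][1]: acc=83 h=9 v=3

PE[1][1].acc = 83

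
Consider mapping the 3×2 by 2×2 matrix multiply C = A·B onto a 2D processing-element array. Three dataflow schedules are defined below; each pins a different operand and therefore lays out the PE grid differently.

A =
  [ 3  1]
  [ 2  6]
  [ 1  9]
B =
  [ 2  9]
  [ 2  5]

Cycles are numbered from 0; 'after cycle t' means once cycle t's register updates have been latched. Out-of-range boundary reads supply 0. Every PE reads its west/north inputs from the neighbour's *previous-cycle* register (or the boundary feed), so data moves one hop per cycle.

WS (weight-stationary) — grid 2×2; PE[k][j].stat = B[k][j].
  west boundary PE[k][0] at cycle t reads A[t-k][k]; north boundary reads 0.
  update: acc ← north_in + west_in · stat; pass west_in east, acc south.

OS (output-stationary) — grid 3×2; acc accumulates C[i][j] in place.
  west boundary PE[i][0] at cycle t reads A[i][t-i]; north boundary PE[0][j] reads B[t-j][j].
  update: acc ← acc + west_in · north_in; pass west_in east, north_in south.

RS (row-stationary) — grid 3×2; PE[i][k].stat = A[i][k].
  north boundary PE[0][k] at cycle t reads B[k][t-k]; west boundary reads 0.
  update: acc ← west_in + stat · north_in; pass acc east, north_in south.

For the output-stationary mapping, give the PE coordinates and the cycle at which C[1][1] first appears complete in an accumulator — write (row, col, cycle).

Under OS, C[1][1] lands at PE[1][1]:
  @0  [1,1]  acc 0  |  →0  ↓0
  @1  [1,1]  acc 0  |  →0  ↓0
  @2  [1,1]  acc 18  |  →2  ↓9
  @3  [1,1]  acc 48  |  →6  ↓5

(row, col, cycle) = (1, 1, 3)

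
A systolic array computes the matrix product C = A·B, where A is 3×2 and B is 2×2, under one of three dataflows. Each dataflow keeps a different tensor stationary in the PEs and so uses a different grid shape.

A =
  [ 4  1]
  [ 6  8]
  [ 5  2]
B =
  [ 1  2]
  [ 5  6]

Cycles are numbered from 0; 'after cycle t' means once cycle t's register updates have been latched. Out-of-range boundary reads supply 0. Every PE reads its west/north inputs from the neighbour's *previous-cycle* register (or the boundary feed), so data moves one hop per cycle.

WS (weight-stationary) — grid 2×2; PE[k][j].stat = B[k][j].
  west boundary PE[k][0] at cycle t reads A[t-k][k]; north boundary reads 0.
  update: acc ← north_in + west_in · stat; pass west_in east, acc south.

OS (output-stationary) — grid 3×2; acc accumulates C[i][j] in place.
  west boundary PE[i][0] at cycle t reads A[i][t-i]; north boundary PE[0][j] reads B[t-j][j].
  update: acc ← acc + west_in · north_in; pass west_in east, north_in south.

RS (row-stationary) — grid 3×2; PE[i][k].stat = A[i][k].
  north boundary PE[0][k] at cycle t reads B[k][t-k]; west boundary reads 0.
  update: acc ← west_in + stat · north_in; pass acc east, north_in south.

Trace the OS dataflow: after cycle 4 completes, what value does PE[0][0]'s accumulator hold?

OS (3×2). Following PE[0][0] plus its west/north inputs:
  @0  [0,0]  acc 4  |  →4  ↓1
  @1  [0,0]  acc 9  |  →1  ↓5
  @2  [0,0]  acc 9  |  →0  ↓0
  @3  [0,0]  acc 9  |  →0  ↓0
  @4  [0,0]  acc 9  |  →0  ↓0

PE[0][0].acc = 9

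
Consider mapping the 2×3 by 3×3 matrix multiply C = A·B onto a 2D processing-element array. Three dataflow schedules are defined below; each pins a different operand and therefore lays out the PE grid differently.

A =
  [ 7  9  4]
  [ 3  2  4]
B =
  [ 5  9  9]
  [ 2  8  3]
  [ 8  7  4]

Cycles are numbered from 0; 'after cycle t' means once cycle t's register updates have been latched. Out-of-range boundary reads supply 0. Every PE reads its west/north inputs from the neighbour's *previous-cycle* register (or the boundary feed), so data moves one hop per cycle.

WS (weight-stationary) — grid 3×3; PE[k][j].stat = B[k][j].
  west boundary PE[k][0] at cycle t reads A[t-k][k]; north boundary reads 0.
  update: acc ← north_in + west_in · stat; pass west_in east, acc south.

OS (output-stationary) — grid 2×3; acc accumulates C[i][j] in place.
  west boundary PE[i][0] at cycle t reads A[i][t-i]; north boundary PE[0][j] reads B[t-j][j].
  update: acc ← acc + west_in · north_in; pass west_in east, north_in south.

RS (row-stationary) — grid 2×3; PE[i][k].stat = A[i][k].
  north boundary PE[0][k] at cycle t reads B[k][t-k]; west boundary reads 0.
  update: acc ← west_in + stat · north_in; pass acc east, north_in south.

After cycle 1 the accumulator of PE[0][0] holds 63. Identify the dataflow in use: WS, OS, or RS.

dataflow = RS

Under WS (3×3), PE[0][0]:
  c0 r0c0: 35 / 7 / 35
  c1 r0c0: 15 / 3 / 15
Under OS (2×3), PE[0][0]:
  c0 r0c0: 35 / 7 / 5
  c1 r0c0: 53 / 9 / 2
Under RS (2×3), PE[0][0]:
  c0 r0c0: 35 / 35 / 5
  c1 r0c0: 63 / 63 / 9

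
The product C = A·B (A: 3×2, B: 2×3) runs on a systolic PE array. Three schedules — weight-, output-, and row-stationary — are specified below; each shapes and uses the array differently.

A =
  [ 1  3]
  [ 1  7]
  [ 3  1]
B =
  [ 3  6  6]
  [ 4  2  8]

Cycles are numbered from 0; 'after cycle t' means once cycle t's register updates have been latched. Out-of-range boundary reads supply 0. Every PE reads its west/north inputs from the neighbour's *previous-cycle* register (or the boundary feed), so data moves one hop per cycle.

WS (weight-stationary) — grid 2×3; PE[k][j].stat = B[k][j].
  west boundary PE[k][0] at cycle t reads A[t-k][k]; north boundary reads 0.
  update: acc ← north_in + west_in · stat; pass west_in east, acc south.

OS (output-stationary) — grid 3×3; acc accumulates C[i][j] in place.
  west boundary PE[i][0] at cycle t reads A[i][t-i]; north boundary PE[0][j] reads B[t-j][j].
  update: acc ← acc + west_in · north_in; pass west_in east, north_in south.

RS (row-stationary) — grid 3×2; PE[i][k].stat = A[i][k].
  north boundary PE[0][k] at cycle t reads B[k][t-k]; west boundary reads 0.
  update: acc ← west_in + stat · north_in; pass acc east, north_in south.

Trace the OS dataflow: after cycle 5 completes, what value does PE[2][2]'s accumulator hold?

OS on a 3×3 grid — tracing PE[2][2] and its feeders:
  0: (1,2).acc=0  regs=<0,0>
  0: (2,1).acc=0  regs=<0,0>
  0: (2,2).acc=0  regs=<0,0>
  1: (1,2).acc=0  regs=<0,0>
  1: (2,1).acc=0  regs=<0,0>
  1: (2,2).acc=0  regs=<0,0>
  2: (1,2).acc=0  regs=<0,0>
  2: (2,1).acc=0  regs=<0,0>
  2: (2,2).acc=0  regs=<0,0>
  3: (1,2).acc=6  regs=<1,6>
  3: (2,1).acc=18  regs=<3,6>
  3: (2,2).acc=0  regs=<0,0>
  4: (1,2).acc=62  regs=<7,8>
  4: (2,1).acc=20  regs=<1,2>
  4: (2,2).acc=18  regs=<3,6>
  5: (1,2).acc=62  regs=<0,0>
  5: (2,1).acc=20  regs=<0,0>
  5: (2,2).acc=26  regs=<1,8>

PE[2][2].acc = 26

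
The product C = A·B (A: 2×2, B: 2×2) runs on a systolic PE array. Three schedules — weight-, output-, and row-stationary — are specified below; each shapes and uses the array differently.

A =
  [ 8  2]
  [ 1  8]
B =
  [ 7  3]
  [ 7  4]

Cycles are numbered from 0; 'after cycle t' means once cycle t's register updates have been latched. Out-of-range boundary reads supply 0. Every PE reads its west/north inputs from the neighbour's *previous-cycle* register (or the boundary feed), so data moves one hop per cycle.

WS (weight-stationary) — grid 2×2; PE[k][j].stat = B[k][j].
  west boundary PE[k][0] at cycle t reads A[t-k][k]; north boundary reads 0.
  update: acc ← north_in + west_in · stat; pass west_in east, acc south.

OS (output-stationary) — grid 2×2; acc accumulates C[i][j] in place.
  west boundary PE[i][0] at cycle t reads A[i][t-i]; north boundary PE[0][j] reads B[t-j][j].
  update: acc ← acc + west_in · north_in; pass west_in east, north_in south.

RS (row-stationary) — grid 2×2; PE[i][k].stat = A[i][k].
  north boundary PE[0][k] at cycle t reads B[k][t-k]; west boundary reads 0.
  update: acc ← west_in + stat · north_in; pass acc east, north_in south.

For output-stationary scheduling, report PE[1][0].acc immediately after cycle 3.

PE[1][0].acc = 63

OS (2×2). Following PE[1][0] plus its west/north inputs:
  step 0 · PE0,0: acc=56; fwd→8 fwd↓7
  step 0 · PE1,0: acc=0; fwd→0 fwd↓0
  step 1 · PE0,0: acc=70; fwd→2 fwd↓7
  step 1 · PE1,0: acc=7; fwd→1 fwd↓7
  step 2 · PE0,0: acc=70; fwd→0 fwd↓0
  step 2 · PE1,0: acc=63; fwd→8 fwd↓7
  step 3 · PE0,0: acc=70; fwd→0 fwd↓0
  step 3 · PE1,0: acc=63; fwd→0 fwd↓0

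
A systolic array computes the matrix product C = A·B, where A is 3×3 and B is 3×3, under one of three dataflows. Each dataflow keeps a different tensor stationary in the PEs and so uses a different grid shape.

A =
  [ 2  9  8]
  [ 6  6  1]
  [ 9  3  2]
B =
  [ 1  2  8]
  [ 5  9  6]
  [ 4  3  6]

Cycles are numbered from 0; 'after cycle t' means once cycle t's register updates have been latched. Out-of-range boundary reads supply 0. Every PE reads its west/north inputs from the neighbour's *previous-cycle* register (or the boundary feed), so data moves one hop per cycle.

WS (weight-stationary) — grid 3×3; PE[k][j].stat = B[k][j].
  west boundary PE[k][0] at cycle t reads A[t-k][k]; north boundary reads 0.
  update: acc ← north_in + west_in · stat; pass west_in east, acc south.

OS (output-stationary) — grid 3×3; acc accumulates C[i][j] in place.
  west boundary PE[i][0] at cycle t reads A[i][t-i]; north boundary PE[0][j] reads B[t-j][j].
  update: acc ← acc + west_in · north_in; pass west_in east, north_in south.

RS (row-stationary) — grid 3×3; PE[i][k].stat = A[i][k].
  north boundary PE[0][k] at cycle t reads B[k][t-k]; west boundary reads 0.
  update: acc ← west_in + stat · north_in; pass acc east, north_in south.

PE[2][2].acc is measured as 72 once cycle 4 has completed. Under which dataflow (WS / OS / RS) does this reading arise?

WS [3×3] PE[2][2] across cycles:
  after 0 — PE[2][2] acc=0, pass-E 0, pass-S 0
  after 1 — PE[2][2] acc=0, pass-E 0, pass-S 0
  after 2 — PE[2][2] acc=0, pass-E 0, pass-S 0
  after 3 — PE[2][2] acc=0, pass-E 0, pass-S 0
  after 4 — PE[2][2] acc=118, pass-E 8, pass-S 118
OS [3×3] PE[2][2] across cycles:
  after 0 — PE[2][2] acc=0, pass-E 0, pass-S 0
  after 1 — PE[2][2] acc=0, pass-E 0, pass-S 0
  after 2 — PE[2][2] acc=0, pass-E 0, pass-S 0
  after 3 — PE[2][2] acc=0, pass-E 0, pass-S 0
  after 4 — PE[2][2] acc=72, pass-E 9, pass-S 8
RS [3×3] PE[2][2] across cycles:
  after 0 — PE[2][2] acc=0, pass-E 0, pass-S 0
  after 1 — PE[2][2] acc=0, pass-E 0, pass-S 0
  after 2 — PE[2][2] acc=0, pass-E 0, pass-S 0
  after 3 — PE[2][2] acc=0, pass-E 0, pass-S 0
  after 4 — PE[2][2] acc=32, pass-E 32, pass-S 4

dataflow = OS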